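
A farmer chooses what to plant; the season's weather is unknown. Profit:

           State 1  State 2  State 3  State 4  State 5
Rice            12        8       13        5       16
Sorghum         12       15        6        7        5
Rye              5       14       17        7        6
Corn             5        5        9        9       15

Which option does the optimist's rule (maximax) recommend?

Row maxima: Rice=16, Sorghum=15, Rye=17, Corn=15
Best best-case = 17 → Rye.

Rye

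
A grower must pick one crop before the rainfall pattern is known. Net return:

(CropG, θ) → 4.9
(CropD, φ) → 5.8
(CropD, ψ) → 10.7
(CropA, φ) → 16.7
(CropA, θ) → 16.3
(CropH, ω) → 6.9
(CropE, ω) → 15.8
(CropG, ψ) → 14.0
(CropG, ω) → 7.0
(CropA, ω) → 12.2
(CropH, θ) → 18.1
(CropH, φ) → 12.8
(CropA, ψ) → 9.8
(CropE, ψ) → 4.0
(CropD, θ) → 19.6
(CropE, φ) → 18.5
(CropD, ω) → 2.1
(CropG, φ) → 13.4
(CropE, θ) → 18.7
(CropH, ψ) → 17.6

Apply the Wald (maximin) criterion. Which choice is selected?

CropA

Row minima: CropH=6.9, CropG=4.9, CropE=4.0, CropD=2.1, CropA=9.8
Best worst-case = 9.8 → CropA.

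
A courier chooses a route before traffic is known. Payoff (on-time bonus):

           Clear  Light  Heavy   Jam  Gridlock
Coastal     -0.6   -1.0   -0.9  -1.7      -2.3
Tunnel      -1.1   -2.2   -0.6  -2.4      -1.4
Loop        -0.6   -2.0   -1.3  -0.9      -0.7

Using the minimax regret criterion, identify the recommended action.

Column bests: Clear=-0.6, Light=-1.0, Heavy=-0.6, Jam=-0.9, Gridlock=-0.7.
Coastal regrets: 0.0, 0.0, 0.3, 0.8, 1.6 → max 1.6
Tunnel regrets: 0.5, 1.2, 0.0, 1.5, 0.7 → max 1.5
Loop regrets: 0.0, 1.0, 0.7, 0.0, 0.0 → max 1.0
Smallest max regret = 1.0 → Loop.

Loop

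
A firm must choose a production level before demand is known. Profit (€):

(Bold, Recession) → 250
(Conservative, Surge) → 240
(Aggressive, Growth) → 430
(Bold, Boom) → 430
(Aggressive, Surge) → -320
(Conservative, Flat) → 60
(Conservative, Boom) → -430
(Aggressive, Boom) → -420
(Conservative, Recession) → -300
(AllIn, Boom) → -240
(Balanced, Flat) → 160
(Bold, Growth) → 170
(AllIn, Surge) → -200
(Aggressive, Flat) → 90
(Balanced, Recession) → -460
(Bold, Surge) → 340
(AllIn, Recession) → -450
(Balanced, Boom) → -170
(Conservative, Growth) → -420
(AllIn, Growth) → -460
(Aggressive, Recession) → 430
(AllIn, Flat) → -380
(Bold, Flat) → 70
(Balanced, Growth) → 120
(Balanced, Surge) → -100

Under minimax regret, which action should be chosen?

Column bests: Recession=430, Flat=160, Growth=430, Boom=430, Surge=340.
Conservative regrets: 730, 100, 850, 860, 100 → max 860
Balanced regrets: 890, 0, 310, 600, 440 → max 890
Aggressive regrets: 0, 70, 0, 850, 660 → max 850
Bold regrets: 180, 90, 260, 0, 0 → max 260
AllIn regrets: 880, 540, 890, 670, 540 → max 890
Smallest max regret = 260 → Bold.

Bold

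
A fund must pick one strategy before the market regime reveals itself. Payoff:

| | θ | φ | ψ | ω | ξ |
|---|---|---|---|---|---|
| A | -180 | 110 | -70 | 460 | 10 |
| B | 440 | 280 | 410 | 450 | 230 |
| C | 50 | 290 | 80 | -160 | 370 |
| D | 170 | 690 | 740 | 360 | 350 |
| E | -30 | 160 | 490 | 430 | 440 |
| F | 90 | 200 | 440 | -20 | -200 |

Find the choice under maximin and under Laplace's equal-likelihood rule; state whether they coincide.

maximin → B; laplace → D (disagree)

Row minima: A=-180, B=230, C=-160, D=170, E=-30, F=-200
Best worst-case = 230 → B.
Row averages: A=66, B=362, C=126, D=462, E=298, F=102
Highest average = 462 → D.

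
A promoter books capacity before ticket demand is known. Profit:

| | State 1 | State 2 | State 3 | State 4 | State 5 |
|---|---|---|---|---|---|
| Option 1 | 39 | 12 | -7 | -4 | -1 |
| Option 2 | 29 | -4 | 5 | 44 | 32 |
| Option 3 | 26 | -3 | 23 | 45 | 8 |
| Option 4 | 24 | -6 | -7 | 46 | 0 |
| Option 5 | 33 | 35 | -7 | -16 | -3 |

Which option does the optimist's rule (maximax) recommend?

Option 4

Row maxima: Option 1=39, Option 2=44, Option 3=45, Option 4=46, Option 5=35
Best best-case = 46 → Option 4.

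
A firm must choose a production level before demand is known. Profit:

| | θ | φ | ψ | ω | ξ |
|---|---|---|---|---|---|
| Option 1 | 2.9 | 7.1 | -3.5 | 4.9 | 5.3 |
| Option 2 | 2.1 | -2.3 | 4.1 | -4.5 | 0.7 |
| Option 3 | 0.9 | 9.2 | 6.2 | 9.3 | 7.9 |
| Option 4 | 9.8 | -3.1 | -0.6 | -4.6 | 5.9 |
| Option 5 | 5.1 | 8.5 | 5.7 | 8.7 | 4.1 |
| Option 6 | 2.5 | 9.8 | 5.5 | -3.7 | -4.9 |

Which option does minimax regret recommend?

Option 5

Column bests: θ=9.8, φ=9.8, ψ=6.2, ω=9.3, ξ=7.9.
Option 1 regrets: 6.9, 2.7, 9.7, 4.4, 2.6 → max 9.7
Option 2 regrets: 7.7, 12.1, 2.1, 13.8, 7.2 → max 13.8
Option 3 regrets: 8.9, 0.6, 0.0, 0.0, 0.0 → max 8.9
Option 4 regrets: 0.0, 12.9, 6.8, 13.9, 2.0 → max 13.9
Option 5 regrets: 4.7, 1.3, 0.5, 0.6, 3.8 → max 4.7
Option 6 regrets: 7.3, 0.0, 0.7, 13.0, 12.8 → max 13.0
Smallest max regret = 4.7 → Option 5.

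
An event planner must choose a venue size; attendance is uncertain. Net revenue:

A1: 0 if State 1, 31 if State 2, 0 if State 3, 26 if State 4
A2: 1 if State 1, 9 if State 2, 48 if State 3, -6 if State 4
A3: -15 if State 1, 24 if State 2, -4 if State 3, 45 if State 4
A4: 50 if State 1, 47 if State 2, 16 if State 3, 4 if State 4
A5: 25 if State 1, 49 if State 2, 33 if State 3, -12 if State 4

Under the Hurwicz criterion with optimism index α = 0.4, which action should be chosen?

A4

A1: 0.4·31 + 0.6·0 = 12.4
A2: 0.4·48 + 0.6·(-6) = 15.6
A3: 0.4·45 + 0.6·(-15) = 9
A4: 0.4·50 + 0.6·4 = 22.4
A5: 0.4·49 + 0.6·(-12) = 12.4
Highest Hurwicz score = 22.4 → A4.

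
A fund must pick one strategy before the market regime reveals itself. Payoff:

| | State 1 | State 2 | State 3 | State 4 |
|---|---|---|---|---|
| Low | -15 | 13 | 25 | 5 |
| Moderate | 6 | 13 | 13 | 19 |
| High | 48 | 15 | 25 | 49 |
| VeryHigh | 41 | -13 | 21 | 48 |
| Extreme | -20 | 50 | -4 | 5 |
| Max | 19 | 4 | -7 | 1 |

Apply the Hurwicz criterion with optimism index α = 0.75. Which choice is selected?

Low: 0.75·25 + 0.25·(-15) = 15
Moderate: 0.75·19 + 0.25·6 = 15.75
High: 0.75·49 + 0.25·15 = 40.5
VeryHigh: 0.75·48 + 0.25·(-13) = 32.75
Extreme: 0.75·50 + 0.25·(-20) = 32.5
Max: 0.75·19 + 0.25·(-7) = 12.5
Highest Hurwicz score = 40.5 → High.

High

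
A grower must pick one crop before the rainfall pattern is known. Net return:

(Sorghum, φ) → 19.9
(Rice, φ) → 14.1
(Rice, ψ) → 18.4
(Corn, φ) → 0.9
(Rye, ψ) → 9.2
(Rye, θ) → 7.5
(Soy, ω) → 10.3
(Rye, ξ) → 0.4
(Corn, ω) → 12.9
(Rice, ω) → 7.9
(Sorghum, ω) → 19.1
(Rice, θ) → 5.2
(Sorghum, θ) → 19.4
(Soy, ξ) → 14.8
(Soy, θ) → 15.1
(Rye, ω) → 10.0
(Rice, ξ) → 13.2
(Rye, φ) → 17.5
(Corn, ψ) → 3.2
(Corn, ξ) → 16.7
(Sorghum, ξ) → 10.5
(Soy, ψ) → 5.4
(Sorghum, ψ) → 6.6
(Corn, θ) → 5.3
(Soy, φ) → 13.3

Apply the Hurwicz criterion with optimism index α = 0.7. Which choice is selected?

Sorghum

Corn: 0.7·16.7 + 0.3·0.9 = 11.96
Sorghum: 0.7·19.9 + 0.3·6.6 = 15.91
Rice: 0.7·18.4 + 0.3·5.2 = 14.44
Rye: 0.7·17.5 + 0.3·0.4 = 12.37
Soy: 0.7·15.1 + 0.3·5.4 = 12.19
Highest Hurwicz score = 15.91 → Sorghum.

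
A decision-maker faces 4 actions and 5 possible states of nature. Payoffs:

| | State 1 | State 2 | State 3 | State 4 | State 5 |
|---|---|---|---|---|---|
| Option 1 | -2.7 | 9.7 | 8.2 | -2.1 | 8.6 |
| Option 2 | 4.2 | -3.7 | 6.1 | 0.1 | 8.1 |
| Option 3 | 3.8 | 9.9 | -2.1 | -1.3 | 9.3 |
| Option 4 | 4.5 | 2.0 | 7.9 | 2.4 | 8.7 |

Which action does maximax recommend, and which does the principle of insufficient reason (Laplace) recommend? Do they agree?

Row maxima: Option 1=9.7, Option 2=8.1, Option 3=9.9, Option 4=8.7
Best best-case = 9.9 → Option 3.
Row averages: Option 1=4.34, Option 2=2.96, Option 3=3.92, Option 4=5.1
Highest average = 5.1 → Option 4.

maximax → Option 3; laplace → Option 4 (disagree)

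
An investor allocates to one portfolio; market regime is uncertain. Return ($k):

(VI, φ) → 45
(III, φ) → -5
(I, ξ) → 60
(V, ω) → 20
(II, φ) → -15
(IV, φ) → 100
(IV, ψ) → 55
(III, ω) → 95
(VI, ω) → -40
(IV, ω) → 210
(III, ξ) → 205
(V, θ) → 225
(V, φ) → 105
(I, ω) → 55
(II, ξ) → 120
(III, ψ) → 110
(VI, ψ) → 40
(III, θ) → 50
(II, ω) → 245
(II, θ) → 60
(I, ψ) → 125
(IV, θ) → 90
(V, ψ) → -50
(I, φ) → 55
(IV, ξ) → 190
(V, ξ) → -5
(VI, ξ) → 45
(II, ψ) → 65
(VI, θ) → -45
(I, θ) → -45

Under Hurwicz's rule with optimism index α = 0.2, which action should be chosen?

IV

I: 0.2·125 + 0.8·(-45) = -11
II: 0.2·245 + 0.8·(-15) = 37
III: 0.2·205 + 0.8·(-5) = 37
IV: 0.2·210 + 0.8·55 = 86
V: 0.2·225 + 0.8·(-50) = 5
VI: 0.2·45 + 0.8·(-45) = -27
Highest Hurwicz score = 86 → IV.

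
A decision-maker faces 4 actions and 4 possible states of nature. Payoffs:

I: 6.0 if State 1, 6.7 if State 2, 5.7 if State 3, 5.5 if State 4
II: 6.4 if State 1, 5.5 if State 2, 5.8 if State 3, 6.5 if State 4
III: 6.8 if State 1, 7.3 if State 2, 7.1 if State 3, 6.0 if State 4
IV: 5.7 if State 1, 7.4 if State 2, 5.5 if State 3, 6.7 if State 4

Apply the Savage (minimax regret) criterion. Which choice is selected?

Column bests: State 1=6.8, State 2=7.4, State 3=7.1, State 4=6.7.
I regrets: 0.8, 0.7, 1.4, 1.2 → max 1.4
II regrets: 0.4, 1.9, 1.3, 0.2 → max 1.9
III regrets: 0.0, 0.1, 0.0, 0.7 → max 0.7
IV regrets: 1.1, 0.0, 1.6, 0.0 → max 1.6
Smallest max regret = 0.7 → III.

III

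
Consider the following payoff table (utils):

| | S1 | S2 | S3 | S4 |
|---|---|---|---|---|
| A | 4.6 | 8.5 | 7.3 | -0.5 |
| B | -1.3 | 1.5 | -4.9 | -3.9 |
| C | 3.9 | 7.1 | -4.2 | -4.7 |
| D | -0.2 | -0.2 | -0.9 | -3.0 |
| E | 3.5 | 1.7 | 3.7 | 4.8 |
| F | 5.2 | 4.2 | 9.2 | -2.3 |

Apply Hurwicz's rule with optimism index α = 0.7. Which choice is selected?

A: 0.7·8.5 + 0.3·(-0.5) = 5.8
B: 0.7·1.5 + 0.3·(-4.9) = -0.42
C: 0.7·7.1 + 0.3·(-4.7) = 3.56
D: 0.7·(-0.2) + 0.3·(-3.0) = -1.04
E: 0.7·4.8 + 0.3·1.7 = 3.87
F: 0.7·9.2 + 0.3·(-2.3) = 5.75
Highest Hurwicz score = 5.8 → A.

A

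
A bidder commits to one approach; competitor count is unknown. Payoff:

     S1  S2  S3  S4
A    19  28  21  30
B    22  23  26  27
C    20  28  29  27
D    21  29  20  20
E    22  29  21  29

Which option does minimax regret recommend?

C

Column bests: S1=22, S2=29, S3=29, S4=30.
A regrets: 3, 1, 8, 0 → max 8
B regrets: 0, 6, 3, 3 → max 6
C regrets: 2, 1, 0, 3 → max 3
D regrets: 1, 0, 9, 10 → max 10
E regrets: 0, 0, 8, 1 → max 8
Smallest max regret = 3 → C.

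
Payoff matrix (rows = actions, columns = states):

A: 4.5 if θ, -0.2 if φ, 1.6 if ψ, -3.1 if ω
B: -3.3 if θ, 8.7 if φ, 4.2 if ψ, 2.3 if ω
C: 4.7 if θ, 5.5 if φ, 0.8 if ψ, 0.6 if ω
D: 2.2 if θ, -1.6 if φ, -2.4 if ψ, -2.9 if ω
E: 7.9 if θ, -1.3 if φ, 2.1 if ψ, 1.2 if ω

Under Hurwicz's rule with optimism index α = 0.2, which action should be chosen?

A: 0.2·4.5 + 0.8·(-3.1) = -1.58
B: 0.2·8.7 + 0.8·(-3.3) = -0.9
C: 0.2·5.5 + 0.8·0.6 = 1.58
D: 0.2·2.2 + 0.8·(-2.9) = -1.88
E: 0.2·7.9 + 0.8·(-1.3) = 0.54
Highest Hurwicz score = 1.58 → C.

C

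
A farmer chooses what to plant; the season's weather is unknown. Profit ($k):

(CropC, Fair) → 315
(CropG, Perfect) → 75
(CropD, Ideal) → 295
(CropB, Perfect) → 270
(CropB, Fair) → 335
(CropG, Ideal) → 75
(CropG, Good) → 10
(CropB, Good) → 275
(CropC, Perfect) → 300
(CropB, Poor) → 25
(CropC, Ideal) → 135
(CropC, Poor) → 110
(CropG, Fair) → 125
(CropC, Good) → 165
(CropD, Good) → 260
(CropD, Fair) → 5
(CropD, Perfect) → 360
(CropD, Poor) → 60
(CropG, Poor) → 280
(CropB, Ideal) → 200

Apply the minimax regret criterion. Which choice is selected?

Column bests: Poor=280, Fair=335, Good=275, Ideal=295, Perfect=360.
CropC regrets: 170, 20, 110, 160, 60 → max 170
CropG regrets: 0, 210, 265, 220, 285 → max 285
CropD regrets: 220, 330, 15, 0, 0 → max 330
CropB regrets: 255, 0, 0, 95, 90 → max 255
Smallest max regret = 170 → CropC.

CropC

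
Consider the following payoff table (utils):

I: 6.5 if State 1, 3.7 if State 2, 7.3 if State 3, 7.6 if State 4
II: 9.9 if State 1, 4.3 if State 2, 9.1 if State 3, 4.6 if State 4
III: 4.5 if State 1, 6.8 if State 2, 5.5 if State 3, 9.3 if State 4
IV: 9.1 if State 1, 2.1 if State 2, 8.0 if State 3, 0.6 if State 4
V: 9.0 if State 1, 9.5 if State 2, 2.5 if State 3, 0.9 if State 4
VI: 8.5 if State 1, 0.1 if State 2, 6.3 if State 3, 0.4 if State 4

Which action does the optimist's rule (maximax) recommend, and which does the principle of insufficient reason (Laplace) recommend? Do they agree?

maximax → II; laplace → II (agree)

Row maxima: I=7.6, II=9.9, III=9.3, IV=9.1, V=9.5, VI=8.5
Best best-case = 9.9 → II.
Row averages: I=6.275, II=6.975, III=6.525, IV=4.95, V=5.475, VI=3.825
Highest average = 6.975 → II.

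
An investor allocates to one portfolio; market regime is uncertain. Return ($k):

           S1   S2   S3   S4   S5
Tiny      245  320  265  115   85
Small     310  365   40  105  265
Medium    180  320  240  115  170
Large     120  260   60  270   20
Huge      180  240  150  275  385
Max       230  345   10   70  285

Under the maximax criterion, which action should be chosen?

Huge

Row maxima: Tiny=320, Small=365, Medium=320, Large=270, Huge=385, Max=345
Best best-case = 385 → Huge.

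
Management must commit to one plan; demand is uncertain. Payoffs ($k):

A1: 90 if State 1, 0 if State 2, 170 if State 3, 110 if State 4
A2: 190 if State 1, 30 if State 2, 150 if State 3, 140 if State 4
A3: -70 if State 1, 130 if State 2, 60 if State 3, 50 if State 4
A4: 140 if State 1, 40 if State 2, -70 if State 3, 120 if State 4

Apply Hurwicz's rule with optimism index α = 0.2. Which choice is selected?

A2

A1: 0.2·170 + 0.8·0 = 34
A2: 0.2·190 + 0.8·30 = 62
A3: 0.2·130 + 0.8·(-70) = -30
A4: 0.2·140 + 0.8·(-70) = -28
Highest Hurwicz score = 62 → A2.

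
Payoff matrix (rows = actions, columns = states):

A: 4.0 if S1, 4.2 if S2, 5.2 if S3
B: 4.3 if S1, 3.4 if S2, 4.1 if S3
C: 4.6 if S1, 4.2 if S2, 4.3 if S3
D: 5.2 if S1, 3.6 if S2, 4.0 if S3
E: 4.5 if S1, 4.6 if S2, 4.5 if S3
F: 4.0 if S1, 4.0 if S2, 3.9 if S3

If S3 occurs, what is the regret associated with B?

1.1

Best payoff under S3 is 5.2.
Regret = 5.2 − 4.1 = 1.1.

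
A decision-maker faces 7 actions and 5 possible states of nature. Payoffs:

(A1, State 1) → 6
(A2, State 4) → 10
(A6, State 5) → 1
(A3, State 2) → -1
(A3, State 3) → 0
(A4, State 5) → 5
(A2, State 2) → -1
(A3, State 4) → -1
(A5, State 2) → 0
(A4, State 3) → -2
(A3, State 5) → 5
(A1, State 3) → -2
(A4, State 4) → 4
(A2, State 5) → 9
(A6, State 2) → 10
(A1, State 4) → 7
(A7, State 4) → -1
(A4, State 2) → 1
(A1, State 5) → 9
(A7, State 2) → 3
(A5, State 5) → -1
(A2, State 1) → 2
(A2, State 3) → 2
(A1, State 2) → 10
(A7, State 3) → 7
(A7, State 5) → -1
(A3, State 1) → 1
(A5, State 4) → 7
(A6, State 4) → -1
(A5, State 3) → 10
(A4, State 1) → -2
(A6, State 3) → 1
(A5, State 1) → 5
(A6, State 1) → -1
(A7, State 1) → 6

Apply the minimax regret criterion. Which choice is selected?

A5

Column bests: State 1=6, State 2=10, State 3=10, State 4=10, State 5=9.
A1 regrets: 0, 0, 12, 3, 0 → max 12
A2 regrets: 4, 11, 8, 0, 0 → max 11
A3 regrets: 5, 11, 10, 11, 4 → max 11
A4 regrets: 8, 9, 12, 6, 4 → max 12
A5 regrets: 1, 10, 0, 3, 10 → max 10
A6 regrets: 7, 0, 9, 11, 8 → max 11
A7 regrets: 0, 7, 3, 11, 10 → max 11
Smallest max regret = 10 → A5.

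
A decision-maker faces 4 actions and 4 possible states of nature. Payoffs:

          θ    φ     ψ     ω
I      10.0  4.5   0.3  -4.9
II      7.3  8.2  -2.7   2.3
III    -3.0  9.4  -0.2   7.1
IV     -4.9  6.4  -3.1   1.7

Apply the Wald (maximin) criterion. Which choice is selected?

Row minima: I=-4.9, II=-2.7, III=-3.0, IV=-4.9
Best worst-case = -2.7 → II.

II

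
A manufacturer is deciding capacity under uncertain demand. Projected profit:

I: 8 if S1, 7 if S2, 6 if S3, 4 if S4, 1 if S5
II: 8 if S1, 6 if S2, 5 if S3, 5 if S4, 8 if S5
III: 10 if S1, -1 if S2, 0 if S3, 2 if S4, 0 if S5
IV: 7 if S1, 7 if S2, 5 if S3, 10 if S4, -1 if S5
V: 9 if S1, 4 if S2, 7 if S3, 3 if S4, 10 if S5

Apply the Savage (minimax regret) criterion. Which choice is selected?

Column bests: S1=10, S2=7, S3=7, S4=10, S5=10.
I regrets: 2, 0, 1, 6, 9 → max 9
II regrets: 2, 1, 2, 5, 2 → max 5
III regrets: 0, 8, 7, 8, 10 → max 10
IV regrets: 3, 0, 2, 0, 11 → max 11
V regrets: 1, 3, 0, 7, 0 → max 7
Smallest max regret = 5 → II.

II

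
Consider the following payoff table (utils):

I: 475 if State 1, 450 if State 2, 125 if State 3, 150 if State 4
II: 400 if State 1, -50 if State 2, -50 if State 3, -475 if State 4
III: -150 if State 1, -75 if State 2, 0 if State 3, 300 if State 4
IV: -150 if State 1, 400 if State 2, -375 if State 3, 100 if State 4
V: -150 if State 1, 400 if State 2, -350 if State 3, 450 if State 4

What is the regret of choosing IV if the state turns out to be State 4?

350

Best payoff under State 4 is 450.
Regret = 450 − 100 = 350.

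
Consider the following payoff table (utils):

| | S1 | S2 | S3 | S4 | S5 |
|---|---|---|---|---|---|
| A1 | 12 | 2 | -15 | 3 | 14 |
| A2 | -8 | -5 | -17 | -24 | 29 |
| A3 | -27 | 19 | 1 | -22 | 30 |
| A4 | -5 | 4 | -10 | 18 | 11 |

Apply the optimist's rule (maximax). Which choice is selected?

A3

Row maxima: A1=14, A2=29, A3=30, A4=18
Best best-case = 30 → A3.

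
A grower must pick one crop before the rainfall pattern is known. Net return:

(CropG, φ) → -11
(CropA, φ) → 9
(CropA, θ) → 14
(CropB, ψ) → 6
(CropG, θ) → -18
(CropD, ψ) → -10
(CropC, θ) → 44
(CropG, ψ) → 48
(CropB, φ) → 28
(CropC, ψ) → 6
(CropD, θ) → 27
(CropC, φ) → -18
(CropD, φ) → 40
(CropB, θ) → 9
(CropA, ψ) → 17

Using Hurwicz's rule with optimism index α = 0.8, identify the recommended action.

CropG

CropA: 0.8·17 + 0.2·9 = 15.4
CropC: 0.8·44 + 0.2·(-18) = 31.6
CropD: 0.8·40 + 0.2·(-10) = 30
CropG: 0.8·48 + 0.2·(-18) = 34.8
CropB: 0.8·28 + 0.2·6 = 23.6
Highest Hurwicz score = 34.8 → CropG.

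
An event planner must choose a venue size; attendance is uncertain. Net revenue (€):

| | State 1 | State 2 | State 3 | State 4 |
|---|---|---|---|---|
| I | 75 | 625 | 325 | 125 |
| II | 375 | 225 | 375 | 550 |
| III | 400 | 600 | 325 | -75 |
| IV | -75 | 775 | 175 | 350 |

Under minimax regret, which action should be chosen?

I

Column bests: State 1=400, State 2=775, State 3=375, State 4=550.
I regrets: 325, 150, 50, 425 → max 425
II regrets: 25, 550, 0, 0 → max 550
III regrets: 0, 175, 50, 625 → max 625
IV regrets: 475, 0, 200, 200 → max 475
Smallest max regret = 425 → I.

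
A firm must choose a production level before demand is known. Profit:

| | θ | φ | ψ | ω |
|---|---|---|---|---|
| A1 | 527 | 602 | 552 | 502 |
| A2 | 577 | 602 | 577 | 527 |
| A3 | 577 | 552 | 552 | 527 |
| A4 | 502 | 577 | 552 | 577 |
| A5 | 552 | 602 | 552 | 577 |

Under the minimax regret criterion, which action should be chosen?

A5

Column bests: θ=577, φ=602, ψ=577, ω=577.
A1 regrets: 50, 0, 25, 75 → max 75
A2 regrets: 0, 0, 0, 50 → max 50
A3 regrets: 0, 50, 25, 50 → max 50
A4 regrets: 75, 25, 25, 0 → max 75
A5 regrets: 25, 0, 25, 0 → max 25
Smallest max regret = 25 → A5.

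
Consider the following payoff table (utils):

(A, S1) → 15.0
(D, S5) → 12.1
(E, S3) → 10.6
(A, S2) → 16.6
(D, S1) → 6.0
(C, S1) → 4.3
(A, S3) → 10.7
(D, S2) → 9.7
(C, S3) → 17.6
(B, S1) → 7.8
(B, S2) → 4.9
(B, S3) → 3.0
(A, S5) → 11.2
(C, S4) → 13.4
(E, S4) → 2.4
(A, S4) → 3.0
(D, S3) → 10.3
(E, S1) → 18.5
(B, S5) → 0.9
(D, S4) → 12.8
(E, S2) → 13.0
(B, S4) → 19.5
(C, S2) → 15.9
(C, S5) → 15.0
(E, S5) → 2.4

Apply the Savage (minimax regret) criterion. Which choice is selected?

Column bests: S1=18.5, S2=16.6, S3=17.6, S4=19.5, S5=15.0.
A regrets: 3.5, 0.0, 6.9, 16.5, 3.8 → max 16.5
B regrets: 10.7, 11.7, 14.6, 0.0, 14.1 → max 14.6
C regrets: 14.2, 0.7, 0.0, 6.1, 0.0 → max 14.2
D regrets: 12.5, 6.9, 7.3, 6.7, 2.9 → max 12.5
E regrets: 0.0, 3.6, 7.0, 17.1, 12.6 → max 17.1
Smallest max regret = 12.5 → D.

D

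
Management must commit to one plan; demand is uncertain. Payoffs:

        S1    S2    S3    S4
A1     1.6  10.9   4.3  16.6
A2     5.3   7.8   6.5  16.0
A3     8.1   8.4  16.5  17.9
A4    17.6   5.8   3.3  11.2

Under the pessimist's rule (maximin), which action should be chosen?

A3

Row minima: A1=1.6, A2=5.3, A3=8.1, A4=3.3
Best worst-case = 8.1 → A3.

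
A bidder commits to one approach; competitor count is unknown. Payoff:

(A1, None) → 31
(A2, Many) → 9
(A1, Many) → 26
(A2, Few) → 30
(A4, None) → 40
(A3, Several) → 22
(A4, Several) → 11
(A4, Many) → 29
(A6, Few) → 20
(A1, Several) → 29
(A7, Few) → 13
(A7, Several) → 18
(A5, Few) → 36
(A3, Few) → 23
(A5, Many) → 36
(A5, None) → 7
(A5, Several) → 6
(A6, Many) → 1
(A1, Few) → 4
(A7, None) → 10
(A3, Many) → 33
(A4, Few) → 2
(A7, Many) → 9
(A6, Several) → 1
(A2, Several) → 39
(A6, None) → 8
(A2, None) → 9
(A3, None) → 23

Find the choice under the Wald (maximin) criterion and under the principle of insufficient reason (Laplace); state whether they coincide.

maximin → A3; laplace → A3 (agree)

Row minima: A1=4, A2=9, A3=22, A4=2, A5=6, A6=1, A7=9
Best worst-case = 22 → A3.
Row averages: A1=22.5, A2=21.75, A3=25.25, A4=20.5, A5=21.25, A6=7.5, A7=12.5
Highest average = 25.25 → A3.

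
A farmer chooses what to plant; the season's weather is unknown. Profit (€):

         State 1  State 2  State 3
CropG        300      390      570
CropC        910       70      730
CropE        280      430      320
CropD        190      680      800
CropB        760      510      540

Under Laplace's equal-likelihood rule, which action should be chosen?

CropB

Row averages: CropG=420, CropC=570, CropE=1030/3, CropD=1670/3, CropB=1810/3
Highest average = 1810/3 → CropB.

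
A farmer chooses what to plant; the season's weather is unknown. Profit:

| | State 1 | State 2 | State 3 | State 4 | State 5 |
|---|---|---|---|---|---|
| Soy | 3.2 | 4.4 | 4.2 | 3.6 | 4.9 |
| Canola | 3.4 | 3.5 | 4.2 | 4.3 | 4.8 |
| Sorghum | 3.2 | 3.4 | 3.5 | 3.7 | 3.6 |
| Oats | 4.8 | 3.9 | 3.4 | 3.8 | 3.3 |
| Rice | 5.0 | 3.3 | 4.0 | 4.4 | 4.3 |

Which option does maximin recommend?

Canola

Row minima: Soy=3.2, Canola=3.4, Sorghum=3.2, Oats=3.3, Rice=3.3
Best worst-case = 3.4 → Canola.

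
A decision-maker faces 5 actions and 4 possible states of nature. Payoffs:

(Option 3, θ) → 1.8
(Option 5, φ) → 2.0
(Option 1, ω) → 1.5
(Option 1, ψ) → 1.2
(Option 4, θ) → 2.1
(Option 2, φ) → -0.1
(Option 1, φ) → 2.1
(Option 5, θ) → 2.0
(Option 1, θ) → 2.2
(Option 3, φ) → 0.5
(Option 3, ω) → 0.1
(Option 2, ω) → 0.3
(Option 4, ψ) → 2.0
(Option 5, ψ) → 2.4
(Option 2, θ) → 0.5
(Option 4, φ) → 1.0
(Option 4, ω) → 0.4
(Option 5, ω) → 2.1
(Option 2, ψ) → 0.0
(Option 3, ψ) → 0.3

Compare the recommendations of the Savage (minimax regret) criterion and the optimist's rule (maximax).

minimax regret → Option 5; maximax → Option 5 (agree)

Column bests: θ=2.2, φ=2.1, ψ=2.4, ω=2.1.
Option 1 regrets: 0.0, 0.0, 1.2, 0.6 → max 1.2
Option 2 regrets: 1.7, 2.2, 2.4, 1.8 → max 2.4
Option 3 regrets: 0.4, 1.6, 2.1, 2.0 → max 2.1
Option 4 regrets: 0.1, 1.1, 0.4, 1.7 → max 1.7
Option 5 regrets: 0.2, 0.1, 0.0, 0.0 → max 0.2
Smallest max regret = 0.2 → Option 5.
Row maxima: Option 1=2.2, Option 2=0.5, Option 3=1.8, Option 4=2.1, Option 5=2.4
Best best-case = 2.4 → Option 5.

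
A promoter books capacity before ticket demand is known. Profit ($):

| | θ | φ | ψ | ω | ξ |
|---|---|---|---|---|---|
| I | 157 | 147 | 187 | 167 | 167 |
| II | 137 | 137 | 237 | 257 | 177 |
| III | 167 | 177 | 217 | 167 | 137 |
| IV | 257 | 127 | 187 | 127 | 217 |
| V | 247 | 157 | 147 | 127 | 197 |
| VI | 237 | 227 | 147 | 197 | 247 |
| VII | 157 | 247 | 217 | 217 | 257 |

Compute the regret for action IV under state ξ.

40

Best payoff under ξ is 257.
Regret = 257 − 217 = 40.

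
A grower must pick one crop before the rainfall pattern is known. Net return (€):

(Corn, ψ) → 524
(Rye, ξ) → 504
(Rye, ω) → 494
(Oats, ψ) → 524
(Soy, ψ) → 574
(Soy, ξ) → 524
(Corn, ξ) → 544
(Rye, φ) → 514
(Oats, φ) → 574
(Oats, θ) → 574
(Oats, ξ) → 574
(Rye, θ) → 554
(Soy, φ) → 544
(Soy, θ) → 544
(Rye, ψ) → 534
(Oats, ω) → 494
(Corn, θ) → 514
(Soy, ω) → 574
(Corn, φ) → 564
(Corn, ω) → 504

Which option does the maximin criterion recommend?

Soy

Row minima: Soy=524, Corn=504, Oats=494, Rye=494
Best worst-case = 524 → Soy.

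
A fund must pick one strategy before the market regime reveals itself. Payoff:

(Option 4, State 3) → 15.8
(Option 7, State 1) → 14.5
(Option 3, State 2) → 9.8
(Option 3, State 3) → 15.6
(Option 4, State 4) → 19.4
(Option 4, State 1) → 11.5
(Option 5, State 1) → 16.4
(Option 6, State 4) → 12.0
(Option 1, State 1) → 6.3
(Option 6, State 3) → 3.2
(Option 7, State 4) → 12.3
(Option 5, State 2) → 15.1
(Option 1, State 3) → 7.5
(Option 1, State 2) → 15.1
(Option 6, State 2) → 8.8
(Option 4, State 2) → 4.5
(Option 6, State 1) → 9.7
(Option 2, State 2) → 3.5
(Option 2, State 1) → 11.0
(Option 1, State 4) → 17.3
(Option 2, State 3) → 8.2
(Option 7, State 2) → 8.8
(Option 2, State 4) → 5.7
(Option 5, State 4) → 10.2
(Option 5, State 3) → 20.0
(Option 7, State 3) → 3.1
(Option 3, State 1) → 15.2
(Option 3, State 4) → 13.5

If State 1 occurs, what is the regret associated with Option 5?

0.0

Best payoff under State 1 is 16.4.
Regret = 16.4 − 16.4 = 0.0.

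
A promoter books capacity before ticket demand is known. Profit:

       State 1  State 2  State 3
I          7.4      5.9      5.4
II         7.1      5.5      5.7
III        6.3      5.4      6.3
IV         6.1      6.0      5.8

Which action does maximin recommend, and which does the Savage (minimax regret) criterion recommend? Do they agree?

maximin → IV; minimax regret → II (disagree)

Row minima: I=5.4, II=5.5, III=5.4, IV=5.8
Best worst-case = 5.8 → IV.
Column bests: State 1=7.4, State 2=6.0, State 3=6.3.
I regrets: 0.0, 0.1, 0.9 → max 0.9
II regrets: 0.3, 0.5, 0.6 → max 0.6
III regrets: 1.1, 0.6, 0.0 → max 1.1
IV regrets: 1.3, 0.0, 0.5 → max 1.3
Smallest max regret = 0.6 → II.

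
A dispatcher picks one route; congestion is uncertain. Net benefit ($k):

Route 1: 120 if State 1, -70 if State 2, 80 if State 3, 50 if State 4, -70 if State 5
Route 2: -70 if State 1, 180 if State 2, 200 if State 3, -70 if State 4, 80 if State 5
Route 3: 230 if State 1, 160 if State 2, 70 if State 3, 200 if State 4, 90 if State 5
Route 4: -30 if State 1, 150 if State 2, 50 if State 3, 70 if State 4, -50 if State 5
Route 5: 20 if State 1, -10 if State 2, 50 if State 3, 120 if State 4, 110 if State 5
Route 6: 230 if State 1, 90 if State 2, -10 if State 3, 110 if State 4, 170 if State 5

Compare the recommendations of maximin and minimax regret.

Row minima: Route 1=-70, Route 2=-70, Route 3=70, Route 4=-50, Route 5=-10, Route 6=-10
Best worst-case = 70 → Route 3.
Column bests: State 1=230, State 2=180, State 3=200, State 4=200, State 5=170.
Route 1 regrets: 110, 250, 120, 150, 240 → max 250
Route 2 regrets: 300, 0, 0, 270, 90 → max 300
Route 3 regrets: 0, 20, 130, 0, 80 → max 130
Route 4 regrets: 260, 30, 150, 130, 220 → max 260
Route 5 regrets: 210, 190, 150, 80, 60 → max 210
Route 6 regrets: 0, 90, 210, 90, 0 → max 210
Smallest max regret = 130 → Route 3.

maximin → Route 3; minimax regret → Route 3 (agree)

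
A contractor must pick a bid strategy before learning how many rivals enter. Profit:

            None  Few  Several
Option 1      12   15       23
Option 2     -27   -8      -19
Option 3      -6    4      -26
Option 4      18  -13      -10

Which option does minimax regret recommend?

Column bests: None=18, Few=15, Several=23.
Option 1 regrets: 6, 0, 0 → max 6
Option 2 regrets: 45, 23, 42 → max 45
Option 3 regrets: 24, 11, 49 → max 49
Option 4 regrets: 0, 28, 33 → max 33
Smallest max regret = 6 → Option 1.

Option 1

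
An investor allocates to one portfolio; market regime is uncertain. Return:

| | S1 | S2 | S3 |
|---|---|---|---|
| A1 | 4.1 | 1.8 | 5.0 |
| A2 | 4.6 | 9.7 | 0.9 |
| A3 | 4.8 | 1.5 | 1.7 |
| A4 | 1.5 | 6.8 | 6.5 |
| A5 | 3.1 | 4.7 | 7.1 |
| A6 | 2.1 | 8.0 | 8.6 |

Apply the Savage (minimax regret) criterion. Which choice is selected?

Column bests: S1=4.8, S2=9.7, S3=8.6.
A1 regrets: 0.7, 7.9, 3.6 → max 7.9
A2 regrets: 0.2, 0.0, 7.7 → max 7.7
A3 regrets: 0.0, 8.2, 6.9 → max 8.2
A4 regrets: 3.3, 2.9, 2.1 → max 3.3
A5 regrets: 1.7, 5.0, 1.5 → max 5.0
A6 regrets: 2.7, 1.7, 0.0 → max 2.7
Smallest max regret = 2.7 → A6.

A6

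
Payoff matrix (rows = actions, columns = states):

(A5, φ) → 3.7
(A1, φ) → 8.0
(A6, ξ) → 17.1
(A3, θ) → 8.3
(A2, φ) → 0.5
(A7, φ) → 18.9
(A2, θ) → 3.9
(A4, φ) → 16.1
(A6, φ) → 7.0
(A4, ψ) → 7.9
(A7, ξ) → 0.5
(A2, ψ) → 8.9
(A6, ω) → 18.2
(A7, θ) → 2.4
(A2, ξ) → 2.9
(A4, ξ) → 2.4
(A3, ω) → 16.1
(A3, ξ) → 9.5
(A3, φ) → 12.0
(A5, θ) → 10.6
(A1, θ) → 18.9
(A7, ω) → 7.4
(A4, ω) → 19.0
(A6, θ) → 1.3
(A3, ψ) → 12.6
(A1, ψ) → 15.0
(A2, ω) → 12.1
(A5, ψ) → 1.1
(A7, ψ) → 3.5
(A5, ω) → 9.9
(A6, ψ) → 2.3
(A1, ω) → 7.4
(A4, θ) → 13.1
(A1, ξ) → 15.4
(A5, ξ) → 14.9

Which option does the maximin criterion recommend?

A3

Row minima: A1=7.4, A2=0.5, A3=8.3, A4=2.4, A5=1.1, A6=1.3, A7=0.5
Best worst-case = 8.3 → A3.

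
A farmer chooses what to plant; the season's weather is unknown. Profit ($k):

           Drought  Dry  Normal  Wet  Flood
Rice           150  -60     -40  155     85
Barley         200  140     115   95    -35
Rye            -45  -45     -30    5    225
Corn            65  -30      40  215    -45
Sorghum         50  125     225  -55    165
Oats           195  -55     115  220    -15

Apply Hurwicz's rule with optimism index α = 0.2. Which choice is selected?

Rice: 0.2·155 + 0.8·(-60) = -17
Barley: 0.2·200 + 0.8·(-35) = 12
Rye: 0.2·225 + 0.8·(-45) = 9
Corn: 0.2·215 + 0.8·(-45) = 7
Sorghum: 0.2·225 + 0.8·(-55) = 1
Oats: 0.2·220 + 0.8·(-55) = 0
Highest Hurwicz score = 12 → Barley.

Barley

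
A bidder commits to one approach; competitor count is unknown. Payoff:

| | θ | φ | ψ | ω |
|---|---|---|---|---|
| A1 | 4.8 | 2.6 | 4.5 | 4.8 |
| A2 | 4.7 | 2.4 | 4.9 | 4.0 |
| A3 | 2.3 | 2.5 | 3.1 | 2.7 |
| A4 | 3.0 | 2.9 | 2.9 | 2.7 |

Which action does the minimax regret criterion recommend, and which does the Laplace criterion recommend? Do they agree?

Column bests: θ=4.8, φ=2.9, ψ=4.9, ω=4.8.
A1 regrets: 0.0, 0.3, 0.4, 0.0 → max 0.4
A2 regrets: 0.1, 0.5, 0.0, 0.8 → max 0.8
A3 regrets: 2.5, 0.4, 1.8, 2.1 → max 2.5
A4 regrets: 1.8, 0.0, 2.0, 2.1 → max 2.1
Smallest max regret = 0.4 → A1.
Row averages: A1=4.175, A2=4, A3=2.65, A4=2.875
Highest average = 4.175 → A1.

minimax regret → A1; laplace → A1 (agree)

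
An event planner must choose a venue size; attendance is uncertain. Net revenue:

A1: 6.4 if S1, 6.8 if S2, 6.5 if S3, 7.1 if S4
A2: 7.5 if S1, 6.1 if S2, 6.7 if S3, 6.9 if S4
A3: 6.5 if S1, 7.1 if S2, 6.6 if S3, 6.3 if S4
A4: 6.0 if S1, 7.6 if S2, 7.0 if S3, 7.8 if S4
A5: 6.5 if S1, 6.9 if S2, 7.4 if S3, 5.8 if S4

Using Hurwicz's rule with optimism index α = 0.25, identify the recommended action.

A1: 0.25·7.1 + 0.75·6.4 = 6.575
A2: 0.25·7.5 + 0.75·6.1 = 6.45
A3: 0.25·7.1 + 0.75·6.3 = 6.5
A4: 0.25·7.8 + 0.75·6.0 = 6.45
A5: 0.25·7.4 + 0.75·5.8 = 6.2
Highest Hurwicz score = 6.575 → A1.

A1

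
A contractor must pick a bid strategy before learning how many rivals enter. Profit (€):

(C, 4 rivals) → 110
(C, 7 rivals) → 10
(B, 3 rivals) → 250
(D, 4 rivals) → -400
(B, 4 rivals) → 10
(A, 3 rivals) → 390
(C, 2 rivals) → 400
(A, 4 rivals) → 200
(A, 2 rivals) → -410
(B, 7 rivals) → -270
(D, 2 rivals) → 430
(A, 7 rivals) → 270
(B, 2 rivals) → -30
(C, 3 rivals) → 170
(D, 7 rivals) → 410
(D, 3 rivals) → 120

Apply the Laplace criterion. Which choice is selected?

Row averages: A=112.5, B=-10, C=172.5, D=140
Highest average = 172.5 → C.

C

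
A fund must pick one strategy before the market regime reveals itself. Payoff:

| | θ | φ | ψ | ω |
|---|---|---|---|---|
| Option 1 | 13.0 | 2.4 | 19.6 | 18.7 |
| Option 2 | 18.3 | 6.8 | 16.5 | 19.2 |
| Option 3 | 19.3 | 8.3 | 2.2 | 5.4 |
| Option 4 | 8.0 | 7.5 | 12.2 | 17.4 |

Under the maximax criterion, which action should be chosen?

Row maxima: Option 1=19.6, Option 2=19.2, Option 3=19.3, Option 4=17.4
Best best-case = 19.6 → Option 1.

Option 1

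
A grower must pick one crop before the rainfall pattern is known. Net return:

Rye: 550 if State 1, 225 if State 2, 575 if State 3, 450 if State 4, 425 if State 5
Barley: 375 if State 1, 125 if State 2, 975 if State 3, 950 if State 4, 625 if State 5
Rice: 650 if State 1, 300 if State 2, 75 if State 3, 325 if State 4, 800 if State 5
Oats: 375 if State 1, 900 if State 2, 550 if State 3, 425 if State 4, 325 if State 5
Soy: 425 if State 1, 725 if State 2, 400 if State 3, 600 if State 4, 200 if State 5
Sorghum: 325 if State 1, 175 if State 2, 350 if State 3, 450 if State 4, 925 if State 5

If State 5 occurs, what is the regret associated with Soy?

Best payoff under State 5 is 925.
Regret = 925 − 200 = 725.

725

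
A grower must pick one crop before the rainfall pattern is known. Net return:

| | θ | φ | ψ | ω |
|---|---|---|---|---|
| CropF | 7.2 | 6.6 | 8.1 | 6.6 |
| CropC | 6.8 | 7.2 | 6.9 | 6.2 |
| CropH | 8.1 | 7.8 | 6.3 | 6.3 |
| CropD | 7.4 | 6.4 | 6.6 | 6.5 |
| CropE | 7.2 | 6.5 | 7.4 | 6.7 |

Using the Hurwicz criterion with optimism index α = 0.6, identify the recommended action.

CropF: 0.6·8.1 + 0.4·6.6 = 7.5
CropC: 0.6·7.2 + 0.4·6.2 = 6.8
CropH: 0.6·8.1 + 0.4·6.3 = 7.38
CropD: 0.6·7.4 + 0.4·6.4 = 7
CropE: 0.6·7.4 + 0.4·6.5 = 7.04
Highest Hurwicz score = 7.5 → CropF.

CropF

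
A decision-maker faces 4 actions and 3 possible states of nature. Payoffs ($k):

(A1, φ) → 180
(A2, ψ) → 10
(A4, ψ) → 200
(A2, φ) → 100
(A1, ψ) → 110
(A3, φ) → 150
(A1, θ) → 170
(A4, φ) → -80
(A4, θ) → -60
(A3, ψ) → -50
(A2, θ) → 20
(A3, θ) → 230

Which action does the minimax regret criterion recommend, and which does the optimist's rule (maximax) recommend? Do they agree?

Column bests: θ=230, φ=180, ψ=200.
A1 regrets: 60, 0, 90 → max 90
A2 regrets: 210, 80, 190 → max 210
A3 regrets: 0, 30, 250 → max 250
A4 regrets: 290, 260, 0 → max 290
Smallest max regret = 90 → A1.
Row maxima: A1=180, A2=100, A3=230, A4=200
Best best-case = 230 → A3.

minimax regret → A1; maximax → A3 (disagree)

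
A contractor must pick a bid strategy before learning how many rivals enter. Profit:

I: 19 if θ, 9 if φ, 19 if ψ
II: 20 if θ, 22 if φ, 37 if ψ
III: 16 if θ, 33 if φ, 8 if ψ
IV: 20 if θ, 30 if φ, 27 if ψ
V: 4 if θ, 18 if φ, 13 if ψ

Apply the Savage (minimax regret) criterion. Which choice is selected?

IV

Column bests: θ=20, φ=33, ψ=37.
I regrets: 1, 24, 18 → max 24
II regrets: 0, 11, 0 → max 11
III regrets: 4, 0, 29 → max 29
IV regrets: 0, 3, 10 → max 10
V regrets: 16, 15, 24 → max 24
Smallest max regret = 10 → IV.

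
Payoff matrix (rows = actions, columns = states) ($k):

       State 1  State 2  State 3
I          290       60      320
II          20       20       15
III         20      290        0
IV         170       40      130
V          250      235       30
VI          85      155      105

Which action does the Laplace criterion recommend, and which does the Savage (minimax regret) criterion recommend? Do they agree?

laplace → I; minimax regret → VI (disagree)

Row averages: I=670/3, II=55/3, III=310/3, IV=340/3, V=515/3, VI=115
Highest average = 670/3 → I.
Column bests: State 1=290, State 2=290, State 3=320.
I regrets: 0, 230, 0 → max 230
II regrets: 270, 270, 305 → max 305
III regrets: 270, 0, 320 → max 320
IV regrets: 120, 250, 190 → max 250
V regrets: 40, 55, 290 → max 290
VI regrets: 205, 135, 215 → max 215
Smallest max regret = 215 → VI.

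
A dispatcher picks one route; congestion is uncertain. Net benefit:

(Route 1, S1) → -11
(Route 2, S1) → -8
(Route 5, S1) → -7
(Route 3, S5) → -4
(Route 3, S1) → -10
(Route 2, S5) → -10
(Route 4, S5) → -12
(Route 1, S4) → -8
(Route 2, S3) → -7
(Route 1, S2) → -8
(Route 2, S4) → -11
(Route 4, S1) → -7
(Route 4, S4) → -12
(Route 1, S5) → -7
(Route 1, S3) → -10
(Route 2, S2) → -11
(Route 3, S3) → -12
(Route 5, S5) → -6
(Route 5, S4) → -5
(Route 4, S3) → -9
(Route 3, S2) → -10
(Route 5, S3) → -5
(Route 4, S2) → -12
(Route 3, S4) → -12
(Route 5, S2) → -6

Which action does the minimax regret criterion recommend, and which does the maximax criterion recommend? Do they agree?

minimax regret → Route 5; maximax → Route 3 (disagree)

Column bests: S1=-7, S2=-6, S3=-5, S4=-5, S5=-4.
Route 1 regrets: 4, 2, 5, 3, 3 → max 5
Route 2 regrets: 1, 5, 2, 6, 6 → max 6
Route 3 regrets: 3, 4, 7, 7, 0 → max 7
Route 4 regrets: 0, 6, 4, 7, 8 → max 8
Route 5 regrets: 0, 0, 0, 0, 2 → max 2
Smallest max regret = 2 → Route 5.
Row maxima: Route 1=-7, Route 2=-7, Route 3=-4, Route 4=-7, Route 5=-5
Best best-case = -4 → Route 3.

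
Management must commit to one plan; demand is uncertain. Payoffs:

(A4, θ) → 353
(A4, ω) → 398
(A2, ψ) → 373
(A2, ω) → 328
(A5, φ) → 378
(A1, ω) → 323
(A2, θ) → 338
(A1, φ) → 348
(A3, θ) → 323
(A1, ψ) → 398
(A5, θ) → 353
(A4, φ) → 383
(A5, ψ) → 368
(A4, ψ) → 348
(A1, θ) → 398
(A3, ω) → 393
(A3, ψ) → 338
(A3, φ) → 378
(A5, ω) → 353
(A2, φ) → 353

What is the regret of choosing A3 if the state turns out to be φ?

Best payoff under φ is 383.
Regret = 383 − 378 = 5.

5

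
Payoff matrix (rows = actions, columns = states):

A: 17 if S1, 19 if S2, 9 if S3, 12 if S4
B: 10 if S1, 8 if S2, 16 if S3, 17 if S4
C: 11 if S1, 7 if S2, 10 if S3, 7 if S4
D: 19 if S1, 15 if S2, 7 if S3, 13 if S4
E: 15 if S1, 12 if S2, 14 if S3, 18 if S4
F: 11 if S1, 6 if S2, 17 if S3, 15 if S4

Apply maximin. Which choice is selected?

E

Row minima: A=9, B=8, C=7, D=7, E=12, F=6
Best worst-case = 12 → E.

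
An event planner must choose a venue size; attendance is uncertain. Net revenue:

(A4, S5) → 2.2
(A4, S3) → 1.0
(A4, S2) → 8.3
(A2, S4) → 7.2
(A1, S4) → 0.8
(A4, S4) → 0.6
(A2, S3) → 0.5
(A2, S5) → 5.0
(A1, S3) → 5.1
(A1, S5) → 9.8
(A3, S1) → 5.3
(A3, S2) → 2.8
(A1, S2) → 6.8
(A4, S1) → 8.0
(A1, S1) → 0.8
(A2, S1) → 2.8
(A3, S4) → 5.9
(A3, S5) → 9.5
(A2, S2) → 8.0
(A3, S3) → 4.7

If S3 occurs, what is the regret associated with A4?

Best payoff under S3 is 5.1.
Regret = 5.1 − 1.0 = 4.1.

4.1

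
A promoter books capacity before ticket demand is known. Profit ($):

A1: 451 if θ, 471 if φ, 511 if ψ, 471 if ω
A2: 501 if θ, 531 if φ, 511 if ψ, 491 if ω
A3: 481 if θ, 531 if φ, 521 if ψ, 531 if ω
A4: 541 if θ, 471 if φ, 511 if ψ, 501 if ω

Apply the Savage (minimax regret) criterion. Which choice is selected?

A2

Column bests: θ=541, φ=531, ψ=521, ω=531.
A1 regrets: 90, 60, 10, 60 → max 90
A2 regrets: 40, 0, 10, 40 → max 40
A3 regrets: 60, 0, 0, 0 → max 60
A4 regrets: 0, 60, 10, 30 → max 60
Smallest max regret = 40 → A2.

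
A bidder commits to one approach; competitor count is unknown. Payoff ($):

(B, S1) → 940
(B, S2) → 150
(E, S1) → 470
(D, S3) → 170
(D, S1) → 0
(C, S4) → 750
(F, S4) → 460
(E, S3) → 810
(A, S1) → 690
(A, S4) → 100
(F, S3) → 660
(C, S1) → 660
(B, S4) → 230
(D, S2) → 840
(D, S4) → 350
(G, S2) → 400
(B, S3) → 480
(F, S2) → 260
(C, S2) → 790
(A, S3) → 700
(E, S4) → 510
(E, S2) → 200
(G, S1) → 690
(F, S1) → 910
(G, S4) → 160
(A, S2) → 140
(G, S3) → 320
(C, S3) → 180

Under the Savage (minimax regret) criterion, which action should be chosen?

F

Column bests: S1=940, S2=840, S3=810, S4=750.
A regrets: 250, 700, 110, 650 → max 700
B regrets: 0, 690, 330, 520 → max 690
C regrets: 280, 50, 630, 0 → max 630
D regrets: 940, 0, 640, 400 → max 940
E regrets: 470, 640, 0, 240 → max 640
F regrets: 30, 580, 150, 290 → max 580
G regrets: 250, 440, 490, 590 → max 590
Smallest max regret = 580 → F.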